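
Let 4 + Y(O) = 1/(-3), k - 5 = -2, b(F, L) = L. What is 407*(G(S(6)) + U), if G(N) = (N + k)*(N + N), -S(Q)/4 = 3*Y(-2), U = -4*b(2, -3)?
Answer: 2332924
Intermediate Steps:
k = 3 (k = 5 - 2 = 3)
Y(O) = -13/3 (Y(O) = -4 + 1/(-3) = -4 + 1*(-⅓) = -4 - ⅓ = -13/3)
U = 12 (U = -4*(-3) = 12)
S(Q) = 52 (S(Q) = -12*(-13)/3 = -4*(-13) = 52)
G(N) = 2*N*(3 + N) (G(N) = (N + 3)*(N + N) = (3 + N)*(2*N) = 2*N*(3 + N))
407*(G(S(6)) + U) = 407*(2*52*(3 + 52) + 12) = 407*(2*52*55 + 12) = 407*(5720 + 12) = 407*5732 = 2332924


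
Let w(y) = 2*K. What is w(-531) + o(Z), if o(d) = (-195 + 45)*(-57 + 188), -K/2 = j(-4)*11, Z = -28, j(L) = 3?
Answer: -19782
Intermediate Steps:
K = -66 (K = -6*11 = -2*33 = -66)
w(y) = -132 (w(y) = 2*(-66) = -132)
o(d) = -19650 (o(d) = -150*131 = -19650)
w(-531) + o(Z) = -132 - 19650 = -19782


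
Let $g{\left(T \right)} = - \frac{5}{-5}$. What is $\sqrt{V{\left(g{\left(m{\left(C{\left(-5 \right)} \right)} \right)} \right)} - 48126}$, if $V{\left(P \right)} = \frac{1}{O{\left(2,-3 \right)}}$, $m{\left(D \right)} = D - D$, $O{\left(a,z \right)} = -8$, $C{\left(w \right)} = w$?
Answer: $\frac{i \sqrt{770018}}{4} \approx 219.38 i$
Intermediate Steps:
$m{\left(D \right)} = 0$
$g{\left(T \right)} = 1$ ($g{\left(T \right)} = \left(-5\right) \left(- \frac{1}{5}\right) = 1$)
$V{\left(P \right)} = - \frac{1}{8}$ ($V{\left(P \right)} = \frac{1}{-8} = - \frac{1}{8}$)
$\sqrt{V{\left(g{\left(m{\left(C{\left(-5 \right)} \right)} \right)} \right)} - 48126} = \sqrt{- \frac{1}{8} - 48126} = \sqrt{- \frac{385009}{8}} = \frac{i \sqrt{770018}}{4}$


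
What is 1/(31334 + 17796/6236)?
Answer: 1559/48854155 ≈ 3.1911e-5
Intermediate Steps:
1/(31334 + 17796/6236) = 1/(31334 + 17796*(1/6236)) = 1/(31334 + 4449/1559) = 1/(48854155/1559) = 1559/48854155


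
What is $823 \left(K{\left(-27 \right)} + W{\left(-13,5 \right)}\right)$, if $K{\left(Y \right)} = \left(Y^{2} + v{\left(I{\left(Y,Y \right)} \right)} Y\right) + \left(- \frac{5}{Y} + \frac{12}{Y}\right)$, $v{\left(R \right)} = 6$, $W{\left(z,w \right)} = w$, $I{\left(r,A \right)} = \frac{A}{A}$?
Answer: $\frac{12704651}{27} \approx 4.7054 \cdot 10^{5}$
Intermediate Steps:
$I{\left(r,A \right)} = 1$
$K{\left(Y \right)} = Y^{2} + 6 Y + \frac{7}{Y}$ ($K{\left(Y \right)} = \left(Y^{2} + 6 Y\right) + \left(- \frac{5}{Y} + \frac{12}{Y}\right) = \left(Y^{2} + 6 Y\right) + \frac{7}{Y} = Y^{2} + 6 Y + \frac{7}{Y}$)
$823 \left(K{\left(-27 \right)} + W{\left(-13,5 \right)}\right) = 823 \left(\frac{7 + \left(-27\right)^{2} \left(6 - 27\right)}{-27} + 5\right) = 823 \left(- \frac{7 + 729 \left(-21\right)}{27} + 5\right) = 823 \left(- \frac{7 - 15309}{27} + 5\right) = 823 \left(\left(- \frac{1}{27}\right) \left(-15302\right) + 5\right) = 823 \left(\frac{15302}{27} + 5\right) = 823 \cdot \frac{15437}{27} = \frac{12704651}{27}$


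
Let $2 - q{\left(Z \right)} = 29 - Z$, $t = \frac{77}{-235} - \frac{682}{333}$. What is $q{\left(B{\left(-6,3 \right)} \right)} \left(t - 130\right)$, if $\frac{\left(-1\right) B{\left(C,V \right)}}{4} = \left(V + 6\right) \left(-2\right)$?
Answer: $- \frac{10359061}{1739} \approx -5956.9$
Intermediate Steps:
$B{\left(C,V \right)} = 48 + 8 V$ ($B{\left(C,V \right)} = - 4 \left(V + 6\right) \left(-2\right) = - 4 \left(6 + V\right) \left(-2\right) = - 4 \left(-12 - 2 V\right) = 48 + 8 V$)
$t = - \frac{185911}{78255}$ ($t = 77 \left(- \frac{1}{235}\right) - \frac{682}{333} = - \frac{77}{235} - \frac{682}{333} = - \frac{185911}{78255} \approx -2.3757$)
$q{\left(Z \right)} = -27 + Z$ ($q{\left(Z \right)} = 2 - \left(29 - Z\right) = 2 + \left(-29 + Z\right) = -27 + Z$)
$q{\left(B{\left(-6,3 \right)} \right)} \left(t - 130\right) = \left(-27 + \left(48 + 8 \cdot 3\right)\right) \left(- \frac{185911}{78255} - 130\right) = \left(-27 + \left(48 + 24\right)\right) \left(- \frac{10359061}{78255}\right) = \left(-27 + 72\right) \left(- \frac{10359061}{78255}\right) = 45 \left(- \frac{10359061}{78255}\right) = - \frac{10359061}{1739}$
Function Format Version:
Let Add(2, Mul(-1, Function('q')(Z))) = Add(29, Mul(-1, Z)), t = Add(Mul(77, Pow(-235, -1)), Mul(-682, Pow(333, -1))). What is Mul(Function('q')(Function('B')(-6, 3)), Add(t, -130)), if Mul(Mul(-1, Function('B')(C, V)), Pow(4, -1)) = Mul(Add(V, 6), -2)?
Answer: Rational(-10359061, 1739) ≈ -5956.9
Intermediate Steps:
Function('B')(C, V) = Add(48, Mul(8, V)) (Function('B')(C, V) = Mul(-4, Mul(Add(V, 6), -2)) = Mul(-4, Mul(Add(6, V), -2)) = Mul(-4, Add(-12, Mul(-2, V))) = Add(48, Mul(8, V)))
t = Rational(-185911, 78255) (t = Add(Mul(77, Rational(-1, 235)), Mul(-682, Rational(1, 333))) = Add(Rational(-77, 235), Rational(-682, 333)) = Rational(-185911, 78255) ≈ -2.3757)
Function('q')(Z) = Add(-27, Z) (Function('q')(Z) = Add(2, Mul(-1, Add(29, Mul(-1, Z)))) = Add(2, Add(-29, Z)) = Add(-27, Z))
Mul(Function('q')(Function('B')(-6, 3)), Add(t, -130)) = Mul(Add(-27, Add(48, Mul(8, 3))), Add(Rational(-185911, 78255), -130)) = Mul(Add(-27, Add(48, 24)), Rational(-10359061, 78255)) = Mul(Add(-27, 72), Rational(-10359061, 78255)) = Mul(45, Rational(-10359061, 78255)) = Rational(-10359061, 1739)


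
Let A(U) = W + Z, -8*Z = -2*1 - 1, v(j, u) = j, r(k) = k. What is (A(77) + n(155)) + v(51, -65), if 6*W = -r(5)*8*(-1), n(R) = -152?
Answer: -2255/24 ≈ -93.958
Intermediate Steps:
Z = 3/8 (Z = -(-2*1 - 1)/8 = -(-2 - 1)/8 = -⅛*(-3) = 3/8 ≈ 0.37500)
W = 20/3 (W = (-5*8*(-1))/6 = (-40*(-1))/6 = (-1*(-40))/6 = (⅙)*40 = 20/3 ≈ 6.6667)
A(U) = 169/24 (A(U) = 20/3 + 3/8 = 169/24)
(A(77) + n(155)) + v(51, -65) = (169/24 - 152) + 51 = -3479/24 + 51 = -2255/24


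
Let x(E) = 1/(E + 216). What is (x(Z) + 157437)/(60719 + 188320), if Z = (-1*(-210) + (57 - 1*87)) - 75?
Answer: 50537278/79941519 ≈ 0.63218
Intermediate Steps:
Z = 105 (Z = (210 + (57 - 87)) - 75 = (210 - 30) - 75 = 180 - 75 = 105)
x(E) = 1/(216 + E)
(x(Z) + 157437)/(60719 + 188320) = (1/(216 + 105) + 157437)/(60719 + 188320) = (1/321 + 157437)/249039 = (1/321 + 157437)*(1/249039) = (50537278/321)*(1/249039) = 50537278/79941519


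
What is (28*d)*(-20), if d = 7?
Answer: -3920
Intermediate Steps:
(28*d)*(-20) = (28*7)*(-20) = 196*(-20) = -3920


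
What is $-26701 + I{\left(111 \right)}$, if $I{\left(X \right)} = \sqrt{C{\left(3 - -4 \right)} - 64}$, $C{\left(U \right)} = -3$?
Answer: $-26701 + i \sqrt{67} \approx -26701.0 + 8.1853 i$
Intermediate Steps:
$I{\left(X \right)} = i \sqrt{67}$ ($I{\left(X \right)} = \sqrt{-3 - 64} = \sqrt{-67} = i \sqrt{67}$)
$-26701 + I{\left(111 \right)} = -26701 + i \sqrt{67}$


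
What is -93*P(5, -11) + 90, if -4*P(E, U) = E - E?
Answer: 90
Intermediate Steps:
P(E, U) = 0 (P(E, U) = -(E - E)/4 = -¼*0 = 0)
-93*P(5, -11) + 90 = -93*0 + 90 = 0 + 90 = 90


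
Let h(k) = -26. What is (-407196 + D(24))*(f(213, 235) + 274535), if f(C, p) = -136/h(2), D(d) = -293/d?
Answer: -2683080851687/24 ≈ -1.1179e+11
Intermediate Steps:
f(C, p) = 68/13 (f(C, p) = -136/(-26) = -136*(-1/26) = 68/13)
(-407196 + D(24))*(f(213, 235) + 274535) = (-407196 - 293/24)*(68/13 + 274535) = (-407196 - 293*1/24)*(3569023/13) = (-407196 - 293/24)*(3569023/13) = -9772997/24*3569023/13 = -2683080851687/24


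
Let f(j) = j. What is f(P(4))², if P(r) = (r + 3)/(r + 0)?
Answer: 49/16 ≈ 3.0625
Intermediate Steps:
P(r) = (3 + r)/r
f(P(4))² = ((3 + 4)/4)² = ((¼)*7)² = (7/4)² = 49/16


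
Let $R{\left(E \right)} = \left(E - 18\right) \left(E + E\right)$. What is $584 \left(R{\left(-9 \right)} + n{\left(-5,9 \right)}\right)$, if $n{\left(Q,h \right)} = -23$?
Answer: $270392$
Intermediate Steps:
$R{\left(E \right)} = 2 E \left(-18 + E\right)$ ($R{\left(E \right)} = \left(-18 + E\right) 2 E = 2 E \left(-18 + E\right)$)
$584 \left(R{\left(-9 \right)} + n{\left(-5,9 \right)}\right) = 584 \left(2 \left(-9\right) \left(-18 - 9\right) - 23\right) = 584 \left(2 \left(-9\right) \left(-27\right) - 23\right) = 584 \left(486 - 23\right) = 584 \cdot 463 = 270392$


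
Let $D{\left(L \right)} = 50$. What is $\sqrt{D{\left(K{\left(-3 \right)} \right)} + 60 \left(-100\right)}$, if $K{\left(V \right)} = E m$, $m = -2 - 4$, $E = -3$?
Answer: $5 i \sqrt{238} \approx 77.136 i$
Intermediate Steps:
$m = -6$ ($m = -2 - 4 = -6$)
$K{\left(V \right)} = 18$ ($K{\left(V \right)} = \left(-3\right) \left(-6\right) = 18$)
$\sqrt{D{\left(K{\left(-3 \right)} \right)} + 60 \left(-100\right)} = \sqrt{50 + 60 \left(-100\right)} = \sqrt{50 - 6000} = \sqrt{-5950} = 5 i \sqrt{238}$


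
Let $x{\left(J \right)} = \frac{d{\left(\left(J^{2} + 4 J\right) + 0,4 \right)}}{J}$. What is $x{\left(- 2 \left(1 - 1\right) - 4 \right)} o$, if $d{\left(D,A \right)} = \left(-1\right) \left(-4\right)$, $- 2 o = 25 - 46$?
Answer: $- \frac{21}{2} \approx -10.5$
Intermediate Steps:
$o = \frac{21}{2}$ ($o = - \frac{25 - 46}{2} = \left(- \frac{1}{2}\right) \left(-21\right) = \frac{21}{2} \approx 10.5$)
$d{\left(D,A \right)} = 4$
$x{\left(J \right)} = \frac{4}{J}$
$x{\left(- 2 \left(1 - 1\right) - 4 \right)} o = \frac{4}{- 2 \left(1 - 1\right) - 4} \cdot \frac{21}{2} = \frac{4}{\left(-2\right) 0 - 4} \cdot \frac{21}{2} = \frac{4}{0 - 4} \cdot \frac{21}{2} = \frac{4}{-4} \cdot \frac{21}{2} = 4 \left(- \frac{1}{4}\right) \frac{21}{2} = \left(-1\right) \frac{21}{2} = - \frac{21}{2}$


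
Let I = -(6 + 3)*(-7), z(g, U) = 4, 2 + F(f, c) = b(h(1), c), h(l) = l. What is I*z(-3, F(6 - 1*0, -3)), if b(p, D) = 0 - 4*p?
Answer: 252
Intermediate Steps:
b(p, D) = -4*p
F(f, c) = -6 (F(f, c) = -2 - 4*1 = -2 - 4 = -6)
I = 63 (I = -1*9*(-7) = -9*(-7) = 63)
I*z(-3, F(6 - 1*0, -3)) = 63*4 = 252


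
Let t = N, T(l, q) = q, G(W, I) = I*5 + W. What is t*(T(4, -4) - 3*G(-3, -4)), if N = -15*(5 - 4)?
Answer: -975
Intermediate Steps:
N = -15 (N = -15*1 = -15)
G(W, I) = W + 5*I (G(W, I) = 5*I + W = W + 5*I)
t = -15
t*(T(4, -4) - 3*G(-3, -4)) = -15*(-4 - 3*(-3 + 5*(-4))) = -15*(-4 - 3*(-3 - 20)) = -15*(-4 - 3*(-23)) = -15*(-4 + 69) = -15*65 = -975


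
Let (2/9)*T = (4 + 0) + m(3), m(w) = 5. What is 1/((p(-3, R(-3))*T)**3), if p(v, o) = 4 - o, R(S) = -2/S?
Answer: 1/2460375 ≈ 4.0644e-7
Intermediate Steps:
T = 81/2 (T = 9*((4 + 0) + 5)/2 = 9*(4 + 5)/2 = (9/2)*9 = 81/2 ≈ 40.500)
1/((p(-3, R(-3))*T)**3) = 1/(((4 - (-2)/(-3))*(81/2))**3) = 1/(((4 - (-2)*(-1)/3)*(81/2))**3) = 1/(((4 - 1*2/3)*(81/2))**3) = 1/(((4 - 2/3)*(81/2))**3) = 1/(((10/3)*(81/2))**3) = 1/(135**3) = 1/2460375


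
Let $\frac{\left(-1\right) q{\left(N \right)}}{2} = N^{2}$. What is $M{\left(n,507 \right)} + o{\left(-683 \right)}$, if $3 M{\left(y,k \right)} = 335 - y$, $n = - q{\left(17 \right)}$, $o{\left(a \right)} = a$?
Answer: $-764$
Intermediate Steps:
$q{\left(N \right)} = - 2 N^{2}$
$n = 578$ ($n = - \left(-2\right) 17^{2} = - \left(-2\right) 289 = \left(-1\right) \left(-578\right) = 578$)
$M{\left(y,k \right)} = \frac{335}{3} - \frac{y}{3}$ ($M{\left(y,k \right)} = \frac{335 - y}{3} = \frac{335}{3} - \frac{y}{3}$)
$M{\left(n,507 \right)} + o{\left(-683 \right)} = \left(\frac{335}{3} - \frac{578}{3}\right) - 683 = -81 - 683 = -764$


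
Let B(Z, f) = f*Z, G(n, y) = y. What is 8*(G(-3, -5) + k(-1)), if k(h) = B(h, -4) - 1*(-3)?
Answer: 16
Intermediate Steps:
B(Z, f) = Z*f
k(h) = 3 - 4*h (k(h) = h*(-4) - 1*(-3) = -4*h + 3 = 3 - 4*h)
8*(G(-3, -5) + k(-1)) = 8*(-5 + (3 - 4*(-1))) = 8*(-5 + (3 + 4)) = 8*(-5 + 7) = 8*2 = 16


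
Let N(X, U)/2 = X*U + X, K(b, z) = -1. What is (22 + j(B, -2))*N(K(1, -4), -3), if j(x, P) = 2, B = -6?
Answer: 96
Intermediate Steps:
N(X, U) = 2*X + 2*U*X (N(X, U) = 2*(X*U + X) = 2*(U*X + X) = 2*(X + U*X) = 2*X + 2*U*X)
(22 + j(B, -2))*N(K(1, -4), -3) = (22 + 2)*(2*(-1)*(1 - 3)) = 24*(2*(-1)*(-2)) = 24*4 = 96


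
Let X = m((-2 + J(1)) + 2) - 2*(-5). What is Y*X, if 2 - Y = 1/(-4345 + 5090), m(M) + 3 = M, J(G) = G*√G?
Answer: 11912/745 ≈ 15.989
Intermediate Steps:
J(G) = G^(3/2)
m(M) = -3 + M
X = 8 (X = (-3 + ((-2 + 1^(3/2)) + 2)) - 2*(-5) = (-3 + ((-2 + 1) + 2)) + 10 = (-3 + (-1 + 2)) + 10 = (-3 + 1) + 10 = -2 + 10 = 8)
Y = 1489/745 (Y = 2 - 1/(-4345 + 5090) = 2 - 1/745 = 1489/745 ≈ 1.9987)
Y*X = (1489/745)*8 = 11912/745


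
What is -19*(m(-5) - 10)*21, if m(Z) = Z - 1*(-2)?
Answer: 5187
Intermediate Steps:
m(Z) = 2 + Z (m(Z) = Z + 2 = 2 + Z)
-19*(m(-5) - 10)*21 = -19*((2 - 5) - 10)*21 = -19*(-3 - 10)*21 = -19*(-13)*21 = 247*21 = 5187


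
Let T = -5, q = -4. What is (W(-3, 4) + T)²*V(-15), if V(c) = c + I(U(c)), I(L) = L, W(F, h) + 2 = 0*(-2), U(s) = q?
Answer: -931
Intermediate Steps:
U(s) = -4
W(F, h) = -2 (W(F, h) = -2 + 0*(-2) = -2 + 0 = -2)
V(c) = -4 + c (V(c) = c - 4 = -4 + c)
(W(-3, 4) + T)²*V(-15) = (-2 - 5)²*(-4 - 15) = (-7)²*(-19) = 49*(-19) = -931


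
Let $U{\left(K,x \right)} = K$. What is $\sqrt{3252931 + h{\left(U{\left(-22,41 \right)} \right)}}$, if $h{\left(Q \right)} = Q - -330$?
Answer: $3 \sqrt{361471} \approx 1803.7$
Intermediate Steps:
$h{\left(Q \right)} = 330 + Q$ ($h{\left(Q \right)} = Q + 330 = 330 + Q$)
$\sqrt{3252931 + h{\left(U{\left(-22,41 \right)} \right)}} = \sqrt{3252931 + \left(330 - 22\right)} = \sqrt{3252931 + 308} = \sqrt{3253239} = 3 \sqrt{361471}$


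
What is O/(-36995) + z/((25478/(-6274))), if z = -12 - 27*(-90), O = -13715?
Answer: -56088440057/94255861 ≈ -595.07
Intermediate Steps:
z = 2418 (z = -12 + 2430 = 2418)
O/(-36995) + z/((25478/(-6274))) = -13715/(-36995) + 2418/((25478/(-6274))) = -13715*(-1/36995) + 2418/((25478*(-1/6274))) = 2743/7399 + 2418/(-12739/3137) = 2743/7399 + 2418*(-3137/12739) = 2743/7399 - 7585266/12739 = -56088440057/94255861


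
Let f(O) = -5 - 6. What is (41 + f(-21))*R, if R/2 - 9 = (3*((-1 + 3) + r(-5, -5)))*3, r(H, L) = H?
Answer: -1080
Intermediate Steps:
f(O) = -11
R = -36 (R = 18 + 2*((3*((-1 + 3) - 5))*3) = 18 + 2*((3*(2 - 5))*3) = 18 + 2*((3*(-3))*3) = 18 + 2*(-9*3) = 18 + 2*(-27) = 18 - 54 = -36)
(41 + f(-21))*R = (41 - 11)*(-36) = 30*(-36) = -1080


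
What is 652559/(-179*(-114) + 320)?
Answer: 652559/20726 ≈ 31.485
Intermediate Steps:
652559/(-179*(-114) + 320) = 652559/(20406 + 320) = 652559/20726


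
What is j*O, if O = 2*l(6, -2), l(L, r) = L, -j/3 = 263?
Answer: -9468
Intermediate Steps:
j = -789 (j = -3*263 = -789)
O = 12 (O = 2*6 = 12)
j*O = -789*12 = -9468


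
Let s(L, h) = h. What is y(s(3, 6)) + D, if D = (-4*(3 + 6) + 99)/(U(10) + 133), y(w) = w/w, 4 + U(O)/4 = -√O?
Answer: 20900/13529 + 252*√10/13529 ≈ 1.6037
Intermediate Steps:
U(O) = -16 - 4*√O (U(O) = -16 + 4*(-√O) = -16 - 4*√O)
y(w) = 1
D = 63/(117 - 4*√10) (D = (-4*(3 + 6) + 99)/((-16 - 4*√10) + 133) = (-4*9 + 99)/(117 - 4*√10) = (-36 + 99)/(117 - 4*√10) = 63/(117 - 4*√10) ≈ 0.60373)
y(s(3, 6)) + D = 1 + (7371/13529 + 252*√10/13529) = 20900/13529 + 252*√10/13529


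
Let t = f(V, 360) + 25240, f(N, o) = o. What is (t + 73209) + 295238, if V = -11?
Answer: 394047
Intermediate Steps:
t = 25600 (t = 360 + 25240 = 25600)
(t + 73209) + 295238 = (25600 + 73209) + 295238 = 98809 + 295238 = 394047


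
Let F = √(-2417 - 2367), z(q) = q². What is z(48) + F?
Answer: 2304 + 4*I*√299 ≈ 2304.0 + 69.167*I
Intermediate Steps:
F = 4*I*√299 (F = √(-4784) = 4*I*√299 ≈ 69.167*I)
z(48) + F = 48² + 4*I*√299 = 2304 + 4*I*√299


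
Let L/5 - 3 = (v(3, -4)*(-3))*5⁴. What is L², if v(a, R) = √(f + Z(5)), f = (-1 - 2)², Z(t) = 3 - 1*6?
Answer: 527343975 - 281250*√6 ≈ 5.2665e+8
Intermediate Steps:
Z(t) = -3 (Z(t) = 3 - 6 = -3)
f = 9 (f = (-3)² = 9)
v(a, R) = √6 (v(a, R) = √(9 - 3) = √6)
L = 15 - 9375*√6 (L = 15 + 5*((√6*(-3))*5⁴) = 15 + 5*(-3*√6*625) = 15 + 5*(-1875*√6) = 15 - 9375*√6 ≈ -22949.)
L² = (15 - 9375*√6)²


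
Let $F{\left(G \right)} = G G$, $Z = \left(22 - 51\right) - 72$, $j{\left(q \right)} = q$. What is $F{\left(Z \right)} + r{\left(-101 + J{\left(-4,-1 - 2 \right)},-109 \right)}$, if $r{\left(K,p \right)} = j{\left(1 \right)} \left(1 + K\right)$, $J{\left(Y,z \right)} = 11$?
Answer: $10112$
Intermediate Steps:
$Z = -101$ ($Z = \left(22 - 51\right) - 72 = -29 - 72 = -101$)
$F{\left(G \right)} = G^{2}$
$r{\left(K,p \right)} = 1 + K$ ($r{\left(K,p \right)} = 1 \left(1 + K\right) = 1 + K$)
$F{\left(Z \right)} + r{\left(-101 + J{\left(-4,-1 - 2 \right)},-109 \right)} = \left(-101\right)^{2} + \left(1 + \left(-101 + 11\right)\right) = 10201 + \left(1 - 90\right) = 10201 - 89 = 10112$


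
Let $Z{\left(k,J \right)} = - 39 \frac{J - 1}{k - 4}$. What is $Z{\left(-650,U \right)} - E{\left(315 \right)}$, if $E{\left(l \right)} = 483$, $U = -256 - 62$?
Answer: $- \frac{109441}{218} \approx -502.02$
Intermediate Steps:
$U = -318$ ($U = -256 - 62 = -318$)
$Z{\left(k,J \right)} = - \frac{39 \left(-1 + J\right)}{-4 + k}$ ($Z{\left(k,J \right)} = - 39 \frac{-1 + J}{-4 + k} = - \frac{39 \left(-1 + J\right)}{-4 + k}$)
$Z{\left(-650,U \right)} - E{\left(315 \right)} = \frac{39 \left(1 - -318\right)}{-4 - 650} - 483 = \frac{39 \left(1 + 318\right)}{-654} - 483 = 39 \left(- \frac{1}{654}\right) 319 - 483 = - \frac{4147}{218} - 483 = - \frac{109441}{218}$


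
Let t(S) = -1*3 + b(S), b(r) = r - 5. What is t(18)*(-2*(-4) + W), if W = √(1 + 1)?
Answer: 80 + 10*√2 ≈ 94.142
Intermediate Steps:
b(r) = -5 + r
W = √2 ≈ 1.4142
t(S) = -8 + S (t(S) = -1*3 + (-5 + S) = -3 + (-5 + S) = -8 + S)
t(18)*(-2*(-4) + W) = (-8 + 18)*(-2*(-4) + √2) = 10*(8 + √2) = 80 + 10*√2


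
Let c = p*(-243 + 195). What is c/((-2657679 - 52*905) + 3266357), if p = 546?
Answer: -1456/31201 ≈ -0.046665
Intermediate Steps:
c = -26208 (c = 546*(-243 + 195) = 546*(-48) = -26208)
c/((-2657679 - 52*905) + 3266357) = -26208/((-2657679 - 52*905) + 3266357) = -26208/((-2657679 - 47060) + 3266357) = -26208/(-2704739 + 3266357) = -26208/561618 = -26208*1/561618 = -1456/31201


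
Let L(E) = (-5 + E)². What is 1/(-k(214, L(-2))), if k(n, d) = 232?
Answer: -1/232 ≈ -0.0043103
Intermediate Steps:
1/(-k(214, L(-2))) = 1/(-1*232) = 1/(-232) = -1/232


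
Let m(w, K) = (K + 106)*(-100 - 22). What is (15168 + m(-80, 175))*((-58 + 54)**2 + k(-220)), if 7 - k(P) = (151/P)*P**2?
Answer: -635406702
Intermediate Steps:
k(P) = 7 - 151*P (k(P) = 7 - 151/P*P**2 = 7 - 151*P)
m(w, K) = -12932 - 122*K (m(w, K) = (106 + K)*(-122) = -12932 - 122*K)
(15168 + m(-80, 175))*((-58 + 54)**2 + k(-220)) = (15168 + (-12932 - 122*175))*((-58 + 54)**2 + (7 - 151*(-220))) = (15168 + (-12932 - 21350))*((-4)**2 + (7 + 33220)) = (15168 - 34282)*(16 + 33227) = -19114*33243 = -635406702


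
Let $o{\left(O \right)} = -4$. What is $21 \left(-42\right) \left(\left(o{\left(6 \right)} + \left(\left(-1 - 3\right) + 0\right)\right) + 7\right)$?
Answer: $882$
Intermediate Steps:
$21 \left(-42\right) \left(\left(o{\left(6 \right)} + \left(\left(-1 - 3\right) + 0\right)\right) + 7\right) = 21 \left(-42\right) \left(\left(-4 + \left(\left(-1 - 3\right) + 0\right)\right) + 7\right) = - 882 \left(\left(-4 + \left(-4 + 0\right)\right) + 7\right) = - 882 \left(\left(-4 - 4\right) + 7\right) = - 882 \left(-8 + 7\right) = \left(-882\right) \left(-1\right) = 882$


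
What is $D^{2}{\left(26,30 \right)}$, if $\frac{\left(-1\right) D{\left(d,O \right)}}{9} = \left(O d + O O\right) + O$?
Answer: $236852100$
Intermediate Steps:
$D{\left(d,O \right)} = - 9 O - 9 O^{2} - 9 O d$ ($D{\left(d,O \right)} = - 9 \left(\left(O d + O O\right) + O\right) = - 9 \left(\left(O d + O^{2}\right) + O\right) = - 9 \left(\left(O^{2} + O d\right) + O\right) = - 9 \left(O + O^{2} + O d\right) = - 9 O - 9 O^{2} - 9 O d$)
$D^{2}{\left(26,30 \right)} = \left(\left(-9\right) 30 \left(1 + 30 + 26\right)\right)^{2} = \left(\left(-9\right) 30 \cdot 57\right)^{2} = \left(-15390\right)^{2} = 236852100$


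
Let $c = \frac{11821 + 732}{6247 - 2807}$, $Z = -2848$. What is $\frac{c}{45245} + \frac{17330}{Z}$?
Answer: $- \frac{42144593329}{6926104600} \approx -6.0849$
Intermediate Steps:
$c = \frac{12553}{3440} \approx 3.6491$
$\frac{c}{45245} + \frac{17330}{Z} = \frac{12553}{3440 \cdot 45245} + \frac{17330}{-2848} = \frac{12553}{3440} \cdot \frac{1}{45245} + 17330 \left(- \frac{1}{2848}\right) = \frac{12553}{155642800} - \frac{8665}{1424} = - \frac{42144593329}{6926104600}$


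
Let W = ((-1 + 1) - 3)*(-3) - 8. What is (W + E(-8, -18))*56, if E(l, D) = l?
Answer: -392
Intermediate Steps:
W = 1 (W = (0 - 3)*(-3) - 8 = -3*(-3) - 8 = 9 - 8 = 1)
(W + E(-8, -18))*56 = (1 - 8)*56 = -7*56 = -392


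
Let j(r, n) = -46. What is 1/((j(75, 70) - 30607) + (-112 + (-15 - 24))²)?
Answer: -1/7852 ≈ -0.00012736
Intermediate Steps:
1/((j(75, 70) - 30607) + (-112 + (-15 - 24))²) = 1/((-46 - 30607) + (-112 + (-15 - 24))²) = 1/(-30653 + (-112 - 39)²) = 1/(-30653 + (-151)²) = 1/(-30653 + 22801) = 1/(-7852) = -1/7852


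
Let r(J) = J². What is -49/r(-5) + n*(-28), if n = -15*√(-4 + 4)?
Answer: -49/25 ≈ -1.9600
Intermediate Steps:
n = 0 (n = -15*√0 = -15*0 = 0)
-49/r(-5) + n*(-28) = -49/((-5)²) + 0*(-28) = -49/25 + 0 = -49/25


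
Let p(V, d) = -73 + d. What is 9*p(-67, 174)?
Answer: 909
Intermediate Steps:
9*p(-67, 174) = 9*(-73 + 174) = 9*101 = 909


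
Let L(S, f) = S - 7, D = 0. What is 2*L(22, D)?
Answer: 30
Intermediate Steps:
L(S, f) = -7 + S
2*L(22, D) = 2*(-7 + 22) = 2*15 = 30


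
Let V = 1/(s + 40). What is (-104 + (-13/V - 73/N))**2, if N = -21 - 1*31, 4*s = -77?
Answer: 93721761/676 ≈ 1.3864e+5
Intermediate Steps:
s = -77/4 (s = (1/4)*(-77) = -77/4 ≈ -19.250)
N = -52 (N = -21 - 31 = -52)
V = 4/83 (V = 1/(-77/4 + 40) = 1/(83/4) = 4/83 ≈ 0.048193)
(-104 + (-13/V - 73/N))**2 = (-104 + (-13/4/83 - 73/(-52)))**2 = (-104 + (-13*83/4 - 73*(-1/52)))**2 = (-104 + (-1079/4 + 73/52))**2 = (-104 - 6977/26)**2 = (-9681/26)**2 = 93721761/676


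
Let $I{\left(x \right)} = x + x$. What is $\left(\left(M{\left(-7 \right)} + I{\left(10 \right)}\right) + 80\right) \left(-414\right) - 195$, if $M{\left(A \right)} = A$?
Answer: $-38697$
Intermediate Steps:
$I{\left(x \right)} = 2 x$
$\left(\left(M{\left(-7 \right)} + I{\left(10 \right)}\right) + 80\right) \left(-414\right) - 195 = \left(\left(-7 + 2 \cdot 10\right) + 80\right) \left(-414\right) - 195 = \left(\left(-7 + 20\right) + 80\right) \left(-414\right) - 195 = \left(13 + 80\right) \left(-414\right) - 195 = 93 \left(-414\right) - 195 = -38502 - 195 = -38697$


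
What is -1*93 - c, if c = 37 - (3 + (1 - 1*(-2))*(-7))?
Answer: -148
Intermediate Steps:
c = 55 (c = 37 - (3 + (1 + 2)*(-7)) = 37 - (3 + 3*(-7)) = 37 - (3 - 21) = 37 - 1*(-18) = 37 + 18 = 55)
-1*93 - c = -1*93 - 1*55 = -93 - 55 = -148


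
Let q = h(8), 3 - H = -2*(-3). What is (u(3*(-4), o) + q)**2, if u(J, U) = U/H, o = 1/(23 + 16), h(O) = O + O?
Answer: 3500641/13689 ≈ 255.73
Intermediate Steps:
H = -3 (H = 3 - (-2)*(-3) = 3 - 1*6 = 3 - 6 = -3)
h(O) = 2*O
q = 16 (q = 2*8 = 16)
o = 1/39 ≈ 0.025641
u(J, U) = -U/3 (u(J, U) = U/(-3) = U*(-1/3) = -U/3)
(u(3*(-4), o) + q)**2 = (-1/3*1/39 + 16)**2 = (-1/117 + 16)**2 = (1871/117)**2 = 3500641/13689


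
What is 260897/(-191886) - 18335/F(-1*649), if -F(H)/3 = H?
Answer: -447355141/41511338 ≈ -10.777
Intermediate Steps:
F(H) = -3*H
260897/(-191886) - 18335/F(-1*649) = 260897/(-191886) - 18335/((-(-3)*649)) = 260897*(-1/191886) - 18335/((-3*(-649))) = -260897/191886 - 18335/1947 = -447355141/41511338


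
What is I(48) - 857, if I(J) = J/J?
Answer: -856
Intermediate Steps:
I(J) = 1
I(48) - 857 = 1 - 857 = -856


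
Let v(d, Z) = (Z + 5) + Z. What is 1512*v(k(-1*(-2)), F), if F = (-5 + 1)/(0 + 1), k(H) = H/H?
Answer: -4536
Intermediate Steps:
k(H) = 1
F = -4 (F = -4/1 = -4*1 = -4)
v(d, Z) = 5 + 2*Z (v(d, Z) = (5 + Z) + Z = 5 + 2*Z)
1512*v(k(-1*(-2)), F) = 1512*(5 + 2*(-4)) = 1512*(5 - 8) = 1512*(-3) = -4536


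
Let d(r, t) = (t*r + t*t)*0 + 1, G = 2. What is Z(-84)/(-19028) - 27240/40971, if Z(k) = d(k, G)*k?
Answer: -42906763/64966349 ≈ -0.66045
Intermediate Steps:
d(r, t) = 1 (d(r, t) = (r*t + t²)*0 + 1 = (t² + r*t)*0 + 1 = 0 + 1 = 1)
Z(k) = k (Z(k) = 1*k = k)
Z(-84)/(-19028) - 27240/40971 = -84/(-19028) - 27240/40971 = -84*(-1/19028) - 27240*1/40971 = 21/4757 - 9080/13657 = -42906763/64966349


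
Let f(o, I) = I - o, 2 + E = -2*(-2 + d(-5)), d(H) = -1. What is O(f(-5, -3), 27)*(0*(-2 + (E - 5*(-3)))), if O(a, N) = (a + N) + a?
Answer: 0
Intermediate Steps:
E = 4 (E = -2 - 2*(-2 - 1) = -2 - 2*(-3) = -2 + 6 = 4)
O(a, N) = N + 2*a (O(a, N) = (N + a) + a = N + 2*a)
O(f(-5, -3), 27)*(0*(-2 + (E - 5*(-3)))) = (27 + 2*(-3 - 1*(-5)))*(0*(-2 + (4 - 5*(-3)))) = (27 + 2*(-3 + 5))*(0*(-2 + (4 + 15))) = (27 + 2*2)*(0*(-2 + 19)) = (27 + 4)*(0*17) = 31*0 = 0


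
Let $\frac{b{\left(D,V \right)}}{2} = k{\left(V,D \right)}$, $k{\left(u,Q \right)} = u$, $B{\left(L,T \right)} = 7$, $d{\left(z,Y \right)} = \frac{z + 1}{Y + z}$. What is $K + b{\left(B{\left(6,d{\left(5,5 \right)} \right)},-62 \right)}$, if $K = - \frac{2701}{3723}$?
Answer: $- \frac{6361}{51} \approx -124.73$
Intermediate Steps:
$d{\left(z,Y \right)} = \frac{1 + z}{Y + z}$
$b{\left(D,V \right)} = 2 V$
$K = - \frac{37}{51}$ ($K = \left(-2701\right) \frac{1}{3723} = - \frac{37}{51} \approx -0.72549$)
$K + b{\left(B{\left(6,d{\left(5,5 \right)} \right)},-62 \right)} = - \frac{37}{51} + 2 \left(-62\right) = - \frac{37}{51} - 124 = - \frac{6361}{51}$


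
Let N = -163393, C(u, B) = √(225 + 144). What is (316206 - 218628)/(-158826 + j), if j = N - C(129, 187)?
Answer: -383432751/1266159556 + 146367*√41/51912541796 ≈ -0.30281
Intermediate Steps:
C(u, B) = 3*√41 (C(u, B) = √369 = 3*√41)
j = -163393 - 3*√41 ≈ -1.6341e+5
(316206 - 218628)/(-158826 + j) = (316206 - 218628)/(-158826 + (-163393 - 3*√41)) = 97578/(-322219 - 3*√41)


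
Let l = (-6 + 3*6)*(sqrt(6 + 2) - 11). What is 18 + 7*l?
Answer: -906 + 168*sqrt(2) ≈ -668.41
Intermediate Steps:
l = -132 + 24*sqrt(2) (l = (-6 + 18)*(sqrt(8) - 11) = 12*(2*sqrt(2) - 11) = 12*(-11 + 2*sqrt(2)) = -132 + 24*sqrt(2) ≈ -98.059)
18 + 7*l = 18 + 7*(-132 + 24*sqrt(2)) = 18 + (-924 + 168*sqrt(2)) = -906 + 168*sqrt(2)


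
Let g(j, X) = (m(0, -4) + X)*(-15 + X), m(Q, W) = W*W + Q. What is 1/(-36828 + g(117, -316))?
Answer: 1/62472 ≈ 1.6007e-5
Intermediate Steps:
m(Q, W) = Q + W² (m(Q, W) = W² + Q = Q + W²)
g(j, X) = (-15 + X)*(16 + X) (g(j, X) = ((0 + (-4)²) + X)*(-15 + X) = ((0 + 16) + X)*(-15 + X) = (16 + X)*(-15 + X) = (-15 + X)*(16 + X))
1/(-36828 + g(117, -316)) = 1/(-36828 + (-240 - 316 + (-316)²)) = 1/(-36828 + (-240 - 316 + 99856)) = 1/(-36828 + 99300) = 1/62472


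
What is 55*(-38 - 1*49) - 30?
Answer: -4815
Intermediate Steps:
55*(-38 - 1*49) - 30 = 55*(-38 - 49) - 30 = 55*(-87) - 30 = -4785 - 30 = -4815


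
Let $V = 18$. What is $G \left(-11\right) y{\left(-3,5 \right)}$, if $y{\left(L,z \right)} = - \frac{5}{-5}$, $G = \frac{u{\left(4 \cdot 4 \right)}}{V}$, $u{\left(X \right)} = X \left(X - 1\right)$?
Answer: $- \frac{440}{3} \approx -146.67$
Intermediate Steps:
$u{\left(X \right)} = X \left(-1 + X\right)$
$G = \frac{40}{3}$ ($G = \frac{4 \cdot 4 \left(-1 + 4 \cdot 4\right)}{18} = 16 \left(-1 + 16\right) \frac{1}{18} = 16 \cdot 15 \cdot \frac{1}{18} = 240 \cdot \frac{1}{18} = \frac{40}{3} \approx 13.333$)
$y{\left(L,z \right)} = 1$ ($y{\left(L,z \right)} = \left(-5\right) \left(- \frac{1}{5}\right) = 1$)
$G \left(-11\right) y{\left(-3,5 \right)} = \frac{40}{3} \left(-11\right) 1 = \left(- \frac{440}{3}\right) 1 = - \frac{440}{3}$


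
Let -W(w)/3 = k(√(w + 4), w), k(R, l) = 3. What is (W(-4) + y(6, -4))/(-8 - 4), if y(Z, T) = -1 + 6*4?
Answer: -7/6 ≈ -1.1667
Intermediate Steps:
W(w) = -9 (W(w) = -3*3 = -9)
y(Z, T) = 23 (y(Z, T) = -1 + 24 = 23)
(W(-4) + y(6, -4))/(-8 - 4) = (-9 + 23)/(-8 - 4) = 14/(-12) = 14*(-1/12) = -7/6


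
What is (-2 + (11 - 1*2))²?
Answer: 49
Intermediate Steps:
(-2 + (11 - 1*2))² = (-2 + (11 - 2))² = (-2 + 9)² = 7² = 49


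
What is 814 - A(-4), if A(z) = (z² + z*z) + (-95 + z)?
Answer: 881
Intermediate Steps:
A(z) = -95 + z + 2*z² (A(z) = (z² + z²) + (-95 + z) = 2*z² + (-95 + z) = -95 + z + 2*z²)
814 - A(-4) = 814 - (-95 - 4 + 2*(-4)²) = 814 - (-95 - 4 + 2*16) = 814 - (-95 - 4 + 32) = 814 - 1*(-67) = 814 + 67 = 881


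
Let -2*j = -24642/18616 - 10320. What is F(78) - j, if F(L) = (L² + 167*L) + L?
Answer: 261132927/18616 ≈ 14027.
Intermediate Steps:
F(L) = L² + 168*L
j = 96070881/18616 (j = -(-24642/18616 - 10320)/2 = -(-24642*1/18616 - 10320)/2 = -(-12321/9308 - 10320)/2 = -½*(-96070881/9308) = 96070881/18616 ≈ 5160.7)
F(78) - j = 78*(168 + 78) - 1*96070881/18616 = 78*246 - 96070881/18616 = 19188 - 96070881/18616 = 261132927/18616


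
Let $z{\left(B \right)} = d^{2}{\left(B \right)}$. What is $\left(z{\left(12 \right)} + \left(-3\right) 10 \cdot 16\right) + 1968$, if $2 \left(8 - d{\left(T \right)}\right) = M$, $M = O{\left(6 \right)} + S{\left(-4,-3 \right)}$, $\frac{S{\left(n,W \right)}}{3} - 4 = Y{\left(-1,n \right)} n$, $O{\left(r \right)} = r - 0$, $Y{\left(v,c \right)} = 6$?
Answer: $2713$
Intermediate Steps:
$O{\left(r \right)} = r$ ($O{\left(r \right)} = r + 0 = r$)
$S{\left(n,W \right)} = 12 + 18 n$ ($S{\left(n,W \right)} = 12 + 3 \cdot 6 n = 12 + 18 n$)
$M = -54$ ($M = 6 + \left(12 + 18 \left(-4\right)\right) = 6 + \left(12 - 72\right) = 6 - 60 = -54$)
$d{\left(T \right)} = 35$ ($d{\left(T \right)} = 8 - -27 = 8 + 27 = 35$)
$z{\left(B \right)} = 1225$ ($z{\left(B \right)} = 35^{2} = 1225$)
$\left(z{\left(12 \right)} + \left(-3\right) 10 \cdot 16\right) + 1968 = \left(1225 + \left(-3\right) 10 \cdot 16\right) + 1968 = \left(1225 - 480\right) + 1968 = 745 + 1968 = 2713$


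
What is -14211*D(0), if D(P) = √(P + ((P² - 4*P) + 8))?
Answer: -28422*√2 ≈ -40195.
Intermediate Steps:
D(P) = √(8 + P² - 3*P) (D(P) = √(P + (8 + P² - 4*P)) = √(8 + P² - 3*P))
-14211*D(0) = -14211*√(8 + 0² - 3*0) = -14211*√(8 + 0 + 0) = -28422*√2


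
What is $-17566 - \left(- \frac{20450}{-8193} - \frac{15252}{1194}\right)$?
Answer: $- \frac{28622972306}{1630407} \approx -17556.0$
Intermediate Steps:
$-17566 - \left(- \frac{20450}{-8193} - \frac{15252}{1194}\right) = -17566 - \left(\left(-20450\right) \left(- \frac{1}{8193}\right) - \frac{2542}{199}\right) = -17566 - \left(\frac{20450}{8193} - \frac{2542}{199}\right) = -17566 - - \frac{16757056}{1630407} = -17566 + \frac{16757056}{1630407} = - \frac{28622972306}{1630407}$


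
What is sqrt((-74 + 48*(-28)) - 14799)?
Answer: I*sqrt(16217) ≈ 127.35*I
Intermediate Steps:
sqrt((-74 + 48*(-28)) - 14799) = sqrt((-74 - 1344) - 14799) = sqrt(-1418 - 14799) = sqrt(-16217) = I*sqrt(16217)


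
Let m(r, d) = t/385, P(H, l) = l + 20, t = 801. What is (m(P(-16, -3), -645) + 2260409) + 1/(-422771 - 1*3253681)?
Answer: 3199462742551847/1415434020 ≈ 2.2604e+6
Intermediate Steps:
P(H, l) = 20 + l
m(r, d) = 801/385
(m(P(-16, -3), -645) + 2260409) + 1/(-422771 - 1*3253681) = (801/385 + 2260409) + 1/(-422771 - 1*3253681) = 870258266/385 + 1/(-422771 - 3253681) = 870258266/385 + 1/(-3676452) = 870258266/385 - 1/3676452 = 3199462742551847/1415434020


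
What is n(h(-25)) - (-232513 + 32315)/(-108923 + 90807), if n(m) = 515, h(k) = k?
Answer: 4564771/9058 ≈ 503.95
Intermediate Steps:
n(h(-25)) - (-232513 + 32315)/(-108923 + 90807) = 515 - (-232513 + 32315)/(-108923 + 90807) = 515 - (-200198)/(-18116) = 515 - (-200198)*(-1)/18116 = 515 - 1*100099/9058 = 515 - 100099/9058 = 4564771/9058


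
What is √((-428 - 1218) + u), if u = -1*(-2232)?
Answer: √586 ≈ 24.207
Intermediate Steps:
u = 2232
√((-428 - 1218) + u) = √((-428 - 1218) + 2232) = √(-1646 + 2232) = √586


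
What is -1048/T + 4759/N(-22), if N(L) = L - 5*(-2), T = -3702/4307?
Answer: 6091169/7404 ≈ 822.69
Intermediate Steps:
T = -3702/4307 (T = -3702*1/4307 = -3702/4307 ≈ -0.85953)
N(L) = 10 + L (N(L) = L + 10 = 10 + L)
-1048/T + 4759/N(-22) = -1048/(-3702/4307) + 4759/(10 - 22) = -1048*(-4307/3702) + 4759/(-12) = 2256868/1851 + 4759*(-1/12) = 2256868/1851 - 4759/12 = 6091169/7404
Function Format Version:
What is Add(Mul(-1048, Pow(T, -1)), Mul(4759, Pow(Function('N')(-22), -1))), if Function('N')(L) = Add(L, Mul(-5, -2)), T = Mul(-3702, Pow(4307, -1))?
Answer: Rational(6091169, 7404) ≈ 822.69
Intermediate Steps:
T = Rational(-3702, 4307) (T = Mul(-3702, Rational(1, 4307)) = Rational(-3702, 4307) ≈ -0.85953)
Function('N')(L) = Add(10, L) (Function('N')(L) = Add(L, 10) = Add(10, L))
Add(Mul(-1048, Pow(T, -1)), Mul(4759, Pow(Function('N')(-22), -1))) = Add(Mul(-1048, Pow(Rational(-3702, 4307), -1)), Mul(4759, Pow(Add(10, -22), -1))) = Add(Mul(-1048, Rational(-4307, 3702)), Mul(4759, Pow(-12, -1))) = Add(Rational(2256868, 1851), Mul(4759, Rational(-1, 12))) = Add(Rational(2256868, 1851), Rational(-4759, 12)) = Rational(6091169, 7404)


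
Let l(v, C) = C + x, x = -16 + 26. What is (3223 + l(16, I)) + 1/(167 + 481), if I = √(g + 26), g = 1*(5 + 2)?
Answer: 2094985/648 + √33 ≈ 3238.7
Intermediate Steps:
g = 7 (g = 1*7 = 7)
x = 10
I = √33 (I = √(7 + 26) = √33 ≈ 5.7446)
l(v, C) = 10 + C (l(v, C) = C + 10 = 10 + C)
(3223 + l(16, I)) + 1/(167 + 481) = (3223 + (10 + √33)) + 1/(167 + 481) = (3233 + √33) + 1/648 = 2094985/648 + √33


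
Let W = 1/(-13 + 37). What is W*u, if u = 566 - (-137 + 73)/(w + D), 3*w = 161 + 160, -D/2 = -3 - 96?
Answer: 86347/3660 ≈ 23.592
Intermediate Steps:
D = 198 (D = -2*(-3 - 96) = -2*(-99) = 198)
w = 107 (w = (161 + 160)/3 = (⅓)*321 = 107)
W = 1/24 ≈ 0.041667
u = 172694/305 (u = 566 - (-137 + 73)/(107 + 198) = 566 - (-64)/305 = 566 - 1*(-64/305) = 566 + 64/305 = 172694/305 ≈ 566.21)
W*u = (1/24)*(172694/305) = 86347/3660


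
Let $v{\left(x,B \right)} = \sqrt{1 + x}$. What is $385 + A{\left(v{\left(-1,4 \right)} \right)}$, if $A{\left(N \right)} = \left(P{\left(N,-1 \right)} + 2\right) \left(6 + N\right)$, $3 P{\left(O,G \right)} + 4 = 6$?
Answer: $401$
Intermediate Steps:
$P{\left(O,G \right)} = \frac{2}{3}$ ($P{\left(O,G \right)} = - \frac{4}{3} + \frac{1}{3} \cdot 6 = - \frac{4}{3} + 2 = \frac{2}{3}$)
$A{\left(N \right)} = 16 + \frac{8 N}{3}$ ($A{\left(N \right)} = \left(\frac{2}{3} + 2\right) \left(6 + N\right) = \frac{8 \left(6 + N\right)}{3} = 16 + \frac{8 N}{3}$)
$385 + A{\left(v{\left(-1,4 \right)} \right)} = 385 + \left(16 + \frac{8 \sqrt{1 - 1}}{3}\right) = 385 + \left(16 + \frac{8 \sqrt{0}}{3}\right) = 385 + \left(16 + \frac{8}{3} \cdot 0\right) = 385 + \left(16 + 0\right) = 385 + 16 = 401$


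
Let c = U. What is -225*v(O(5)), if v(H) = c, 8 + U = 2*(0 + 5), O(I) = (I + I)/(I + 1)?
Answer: -450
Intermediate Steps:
O(I) = 2*I/(1 + I) (O(I) = (2*I)/(1 + I) = 2*I/(1 + I))
U = 2 (U = -8 + 2*(0 + 5) = -8 + 2*5 = -8 + 10 = 2)
c = 2
v(H) = 2
-225*v(O(5)) = -225*2 = -450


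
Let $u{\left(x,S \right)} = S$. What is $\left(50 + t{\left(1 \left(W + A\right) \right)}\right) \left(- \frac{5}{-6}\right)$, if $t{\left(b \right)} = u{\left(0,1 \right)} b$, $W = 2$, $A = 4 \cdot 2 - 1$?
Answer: $\frac{295}{6} \approx 49.167$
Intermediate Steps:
$A = 7$ ($A = 8 - 1 = 7$)
$t{\left(b \right)} = b$ ($t{\left(b \right)} = 1 b = b$)
$\left(50 + t{\left(1 \left(W + A\right) \right)}\right) \left(- \frac{5}{-6}\right) = \left(50 + 1 \left(2 + 7\right)\right) \left(- \frac{5}{-6}\right) = \left(50 + 1 \cdot 9\right) \left(\left(-5\right) \left(- \frac{1}{6}\right)\right) = \left(50 + 9\right) \frac{5}{6} = 59 \cdot \frac{5}{6} = \frac{295}{6}$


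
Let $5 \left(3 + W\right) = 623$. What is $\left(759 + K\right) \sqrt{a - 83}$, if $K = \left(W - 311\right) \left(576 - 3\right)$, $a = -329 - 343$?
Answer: $- \frac{538836 i \sqrt{755}}{5} \approx - 2.9611 \cdot 10^{6} i$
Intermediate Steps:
$W = \frac{608}{5}$ ($W = -3 + \frac{1}{5} \cdot 623 = -3 + \frac{623}{5} = \frac{608}{5} \approx 121.6$)
$a = -672$ ($a = -329 - 343 = -672$)
$K = - \frac{542631}{5}$ ($K = \left(\frac{608}{5} - 311\right) \left(576 - 3\right) = \left(- \frac{947}{5}\right) 573 = - \frac{542631}{5} \approx -1.0853 \cdot 10^{5}$)
$\left(759 + K\right) \sqrt{a - 83} = \left(759 - \frac{542631}{5}\right) \sqrt{-672 - 83} = - \frac{538836 \sqrt{-755}}{5} = - \frac{538836 i \sqrt{755}}{5}$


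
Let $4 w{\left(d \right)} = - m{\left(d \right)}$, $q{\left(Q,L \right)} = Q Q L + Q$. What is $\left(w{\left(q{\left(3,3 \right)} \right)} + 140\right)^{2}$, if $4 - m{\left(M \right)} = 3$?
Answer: $\frac{312481}{16} \approx 19530.0$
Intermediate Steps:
$q{\left(Q,L \right)} = Q + L Q^{2}$ ($q{\left(Q,L \right)} = Q^{2} L + Q = L Q^{2} + Q = Q + L Q^{2}$)
$m{\left(M \right)} = 1$ ($m{\left(M \right)} = 4 - 3 = 1$)
$w{\left(d \right)} = - \frac{1}{4}$ ($w{\left(d \right)} = \frac{\left(-1\right) 1}{4} = \frac{1}{4} \left(-1\right) = - \frac{1}{4}$)
$\left(w{\left(q{\left(3,3 \right)} \right)} + 140\right)^{2} = \left(- \frac{1}{4} + 140\right)^{2} = \left(\frac{559}{4}\right)^{2} = \frac{312481}{16}$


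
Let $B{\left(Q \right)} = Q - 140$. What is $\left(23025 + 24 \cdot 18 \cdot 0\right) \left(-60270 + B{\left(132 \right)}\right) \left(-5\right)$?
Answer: $6939504750$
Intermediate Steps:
$B{\left(Q \right)} = -140 + Q$
$\left(23025 + 24 \cdot 18 \cdot 0\right) \left(-60270 + B{\left(132 \right)}\right) \left(-5\right) = \left(23025 + 24 \cdot 18 \cdot 0\right) \left(-60270 + \left(-140 + 132\right)\right) \left(-5\right) = \left(23025 + 432 \cdot 0\right) \left(-60270 - 8\right) \left(-5\right) = \left(23025 + 0\right) \left(-60278\right) \left(-5\right) = 23025 \left(-60278\right) \left(-5\right) = \left(-1387900950\right) \left(-5\right) = 6939504750$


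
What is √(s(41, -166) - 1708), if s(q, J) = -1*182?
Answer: 3*I*√210 ≈ 43.474*I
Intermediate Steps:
s(q, J) = -182
√(s(41, -166) - 1708) = √(-182 - 1708) = √(-1890) = 3*I*√210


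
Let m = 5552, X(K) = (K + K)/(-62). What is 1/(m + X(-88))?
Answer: 31/172200 ≈ 0.00018002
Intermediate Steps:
X(K) = -K/31 (X(K) = (2*K)*(-1/62) = -K/31)
1/(m + X(-88)) = 1/(5552 - 1/31*(-88)) = 1/(5552 + 88/31) = 1/(172200/31) = 31/172200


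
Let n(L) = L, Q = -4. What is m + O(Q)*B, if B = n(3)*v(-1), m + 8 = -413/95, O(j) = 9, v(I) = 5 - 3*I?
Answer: 19347/95 ≈ 203.65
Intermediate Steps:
m = -1173/95 (m = -8 - 413/95 = -1173/95 ≈ -12.347)
B = 24 (B = 3*(5 - 3*(-1)) = 3*(5 + 3) = 3*8 = 24)
m + O(Q)*B = -1173/95 + 9*24 = -1173/95 + 216 = 19347/95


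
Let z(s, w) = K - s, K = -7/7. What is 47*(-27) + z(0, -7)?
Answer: -1270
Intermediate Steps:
K = -1 (K = -7*⅐ = -1)
z(s, w) = -1 - s
47*(-27) + z(0, -7) = 47*(-27) + (-1 - 1*0) = -1269 + (-1 + 0) = -1269 - 1 = -1270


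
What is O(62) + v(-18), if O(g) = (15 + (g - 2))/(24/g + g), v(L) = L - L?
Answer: 2325/1934 ≈ 1.2022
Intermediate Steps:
v(L) = 0
O(g) = (13 + g)/(g + 24/g) (O(g) = (15 + (-2 + g))/(g + 24/g) = (13 + g)/(g + 24/g))
O(62) + v(-18) = 62*(13 + 62)/(24 + 62**2) + 0 = 62*75/(24 + 3844) + 0 = 62*75/3868 + 0 = 62*(1/3868)*75 + 0 = 2325/1934 + 0 = 2325/1934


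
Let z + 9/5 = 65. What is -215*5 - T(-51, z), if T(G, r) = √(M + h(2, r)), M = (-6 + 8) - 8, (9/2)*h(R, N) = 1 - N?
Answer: -1075 - 2*I*√1115/15 ≈ -1075.0 - 4.4522*I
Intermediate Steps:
h(R, N) = 2/9 - 2*N/9 (h(R, N) = 2*(1 - N)/9 = 2/9 - 2*N/9)
z = 316/5 (z = -9/5 + 65 = 316/5 ≈ 63.200)
M = -6 (M = 2 - 8 = -6)
T(G, r) = √(-52/9 - 2*r/9) (T(G, r) = √(-6 + (2/9 - 2*r/9)) = √(-52/9 - 2*r/9))
-215*5 - T(-51, z) = -215*5 - √(-52 - 2*316/5)/3 = -1075 - √(-52 - 632/5)/3 = -1075 - √(-892/5)/3 = -1075 - 2*I*√1115/5/3 = -1075 - 2*I*√1115/15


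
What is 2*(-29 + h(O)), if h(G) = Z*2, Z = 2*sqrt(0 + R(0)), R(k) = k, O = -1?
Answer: -58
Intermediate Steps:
Z = 0 (Z = 2*sqrt(0 + 0) = 2*sqrt(0) = 2*0 = 0)
h(G) = 0 (h(G) = 0*2 = 0)
2*(-29 + h(O)) = 2*(-29 + 0) = 2*(-29) = -58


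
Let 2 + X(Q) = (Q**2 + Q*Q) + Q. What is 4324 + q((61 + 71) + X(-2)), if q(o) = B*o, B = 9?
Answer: 5548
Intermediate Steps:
X(Q) = -2 + Q + 2*Q**2 (X(Q) = -2 + ((Q**2 + Q*Q) + Q) = -2 + ((Q**2 + Q**2) + Q) = -2 + (2*Q**2 + Q) = -2 + (Q + 2*Q**2) = -2 + Q + 2*Q**2)
q(o) = 9*o
4324 + q((61 + 71) + X(-2)) = 4324 + 9*((61 + 71) + (-2 - 2 + 2*(-2)**2)) = 4324 + 9*(132 + (-2 - 2 + 2*4)) = 4324 + 9*(132 + (-2 - 2 + 8)) = 4324 + 9*(132 + 4) = 4324 + 9*136 = 4324 + 1224 = 5548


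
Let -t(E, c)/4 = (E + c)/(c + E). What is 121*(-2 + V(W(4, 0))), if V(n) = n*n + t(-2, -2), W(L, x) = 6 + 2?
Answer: 7018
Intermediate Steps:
t(E, c) = -4 (t(E, c) = -4*(E + c)/(c + E) = -4*(E + c)/(E + c) = -4*1 = -4)
W(L, x) = 8
V(n) = -4 + n² (V(n) = n*n - 4 = n² - 4 = -4 + n²)
121*(-2 + V(W(4, 0))) = 121*(-2 + (-4 + 8²)) = 121*(-2 + (-4 + 64)) = 121*(-2 + 60) = 121*58 = 7018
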